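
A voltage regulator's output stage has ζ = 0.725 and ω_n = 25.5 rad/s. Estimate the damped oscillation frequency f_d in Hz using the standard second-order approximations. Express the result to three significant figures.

ω_d = ω_n√(1−ζ²) = 25.5·√0.474 = 17.6 rad/s.
f_d = ω_d/(2π) = 2.80 Hz.

f_d ≈ 2.80 Hz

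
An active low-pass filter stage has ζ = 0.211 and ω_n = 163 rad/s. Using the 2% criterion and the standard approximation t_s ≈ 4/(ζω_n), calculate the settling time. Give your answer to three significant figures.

t_s ≈ 0.116 s

t_s ≈ 4/(ζω_n) = 4/(0.211 × 163) = 0.116 s.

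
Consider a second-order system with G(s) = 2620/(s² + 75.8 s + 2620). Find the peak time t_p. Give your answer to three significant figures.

t_p ≈ 0.0913 s

ω_n = √2620 = 51.2 rad/s; ζ = 75.8/(2·51.2) = 0.740.
ω_d = ω_n√(1−ζ²) = 34.4 rad/s. Then t_p = π/ω_d = 0.0913 s.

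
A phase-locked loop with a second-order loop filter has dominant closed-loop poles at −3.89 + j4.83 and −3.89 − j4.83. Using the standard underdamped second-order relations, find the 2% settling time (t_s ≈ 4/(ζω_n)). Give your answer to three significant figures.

For poles at −σ ± jω_d, ζω_n = σ = 3.89, so t_s ≈ 4/σ = 1.03 s.

t_s ≈ 1.03 s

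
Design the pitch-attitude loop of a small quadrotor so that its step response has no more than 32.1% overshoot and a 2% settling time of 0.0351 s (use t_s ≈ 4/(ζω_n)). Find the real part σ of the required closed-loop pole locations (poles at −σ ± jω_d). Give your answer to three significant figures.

σ ≈ 114

The settling-time spec alone fixes σ = ζω_n = 4/t_s = 4/0.0351 = 114.
(Overshoot then fixes ζ = 0.340 and hence ω_d = σ·√(1−ζ²)/ζ = 315 rad/s.)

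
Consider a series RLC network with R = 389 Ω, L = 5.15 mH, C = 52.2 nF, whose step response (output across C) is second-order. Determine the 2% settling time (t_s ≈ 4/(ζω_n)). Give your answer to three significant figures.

For a series RLC circuit (capacitor voltage as output), ω_n = 1/√(LC) = 1/√(5.15 mH · 52.2 nF) = 61000 rad/s.
ζ = (R/2)·√(C/L) = (389/2)·√(52.2 nF/5.15 mH) = 0.619.
t_s ≈ 4/(ζω_n) = 0.000106 s.

t_s ≈ 0.000106 s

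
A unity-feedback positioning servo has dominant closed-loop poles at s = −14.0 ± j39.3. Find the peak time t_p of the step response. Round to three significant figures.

t_p ≈ 0.0799 s

t_p = π/ω_d with ω_d = 39.3 (the imaginary part), so t_p = 0.0799 s.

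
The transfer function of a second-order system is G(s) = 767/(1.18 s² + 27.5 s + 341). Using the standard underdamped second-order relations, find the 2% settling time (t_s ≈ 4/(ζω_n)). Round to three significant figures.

Dividing through by 1.18: denominator becomes s² + 23.31 s + 289.0.
So ω_n = √289.0 = 17.0 rad/s and ζ = 23.31/(2·17.0) = 0.685.
t_s ≈ 4/(ζω_n) = 0.343 s.

t_s ≈ 0.343 s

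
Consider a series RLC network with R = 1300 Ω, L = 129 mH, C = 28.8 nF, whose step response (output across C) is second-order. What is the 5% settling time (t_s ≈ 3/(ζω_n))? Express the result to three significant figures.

t_s ≈ 0.000595 s

For a series RLC circuit (capacitor voltage as output), ω_n = 1/√(LC) = 1/√(129 mH · 28.8 nF) = 16400 rad/s.
ζ = (R/2)·√(C/L) = (1300/2)·√(28.8 nF/129 mH) = 0.307.
t_s ≈ 3/(ζω_n) = 0.000595 s.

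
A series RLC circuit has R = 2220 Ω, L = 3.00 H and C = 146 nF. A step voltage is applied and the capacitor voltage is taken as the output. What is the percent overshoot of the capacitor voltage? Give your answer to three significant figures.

For a series RLC circuit (capacitor voltage as output), ω_n = 1/√(LC) = 1/√(3.00 H · 146 nF) = 1510 rad/s.
ζ = (R/2)·√(C/L) = (2220/2)·√(146 nF/3.00 H) = 0.245.
Overshoot: exp(−π·0.245/√(1−0.245²)) = 0.452, i.e. 45.2%.

%OS ≈ 45.2%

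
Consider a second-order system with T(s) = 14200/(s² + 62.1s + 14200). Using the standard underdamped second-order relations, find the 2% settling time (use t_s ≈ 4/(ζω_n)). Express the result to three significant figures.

ω_n = √14200 = 119 rad/s; ζ = 62.1/(2·119) = 0.261.
t_s ≈ 4/(ζω_n) = 4/(0.261·119) = 0.129 s.

t_s ≈ 0.129 s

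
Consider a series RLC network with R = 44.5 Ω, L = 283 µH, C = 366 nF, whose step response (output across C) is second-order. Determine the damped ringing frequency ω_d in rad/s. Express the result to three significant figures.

For a series RLC circuit (capacitor voltage as output), ω_n = 1/√(LC) = 1/√(283 µH · 366 nF) = 98300 rad/s.
ζ = (R/2)·√(C/L) = (44.5/2)·√(366 nF/283 µH) = 0.800.
ω_d = 98300·√(1 − 0.800²) = 58900 rad/s.

ω_d ≈ 58900 rad/s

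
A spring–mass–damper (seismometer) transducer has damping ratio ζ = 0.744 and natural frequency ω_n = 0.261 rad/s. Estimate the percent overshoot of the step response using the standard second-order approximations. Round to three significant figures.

%OS ≈ 3.03%

For an underdamped second-order system, %OS = 100·exp(−πζ/√(1−ζ²)).
πζ/√(1−ζ²) = π·0.744/√(1−0.554) = 3.498, so %OS = 100·e^(−3.498) = 3.03%.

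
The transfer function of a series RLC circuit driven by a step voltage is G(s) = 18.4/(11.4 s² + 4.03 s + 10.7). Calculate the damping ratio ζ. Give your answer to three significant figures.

Dividing through by 11.4: denominator becomes s² + 0.3535 s + 0.9386.
So ω_n = √0.9386 = 0.969 rad/s and ζ = 0.3535/(2·0.969) = 0.182.

ζ ≈ 0.182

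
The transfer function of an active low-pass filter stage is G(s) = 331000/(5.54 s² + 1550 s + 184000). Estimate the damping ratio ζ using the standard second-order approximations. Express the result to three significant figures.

Dividing through by 5.54: denominator becomes s² + 279.8 s + 33210.
So ω_n = √33210 = 182 rad/s and ζ = 279.8/(2·182) = 0.768.

ζ ≈ 0.768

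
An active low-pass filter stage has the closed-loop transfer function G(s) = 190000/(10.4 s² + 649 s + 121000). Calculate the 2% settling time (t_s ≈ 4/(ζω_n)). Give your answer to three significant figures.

Dividing through by 10.4: denominator becomes s² + 62.40 s + 11630.
So ω_n = √11630 = 108 rad/s and ζ = 62.40/(2·108) = 0.289.
t_s ≈ 4/(ζω_n) = 0.128 s.

t_s ≈ 0.128 s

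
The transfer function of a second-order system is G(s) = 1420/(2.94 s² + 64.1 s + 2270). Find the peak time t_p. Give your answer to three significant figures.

Dividing through by 2.94: denominator becomes s² + 21.80 s + 772.1.
So ω_n = √772.1 = 27.8 rad/s and ζ = 21.80/(2·27.8) = 0.392.
ω_d = ω_n√(1−ζ²) = 25.6 rad/s. t_p = π/ω_d = 0.123 s.

t_p ≈ 0.123 s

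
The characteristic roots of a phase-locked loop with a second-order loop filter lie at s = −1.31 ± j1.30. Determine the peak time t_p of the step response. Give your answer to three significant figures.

t_p ≈ 2.42 s

t_p = π/ω_d with ω_d = 1.30 (the imaginary part), so t_p = 2.42 s.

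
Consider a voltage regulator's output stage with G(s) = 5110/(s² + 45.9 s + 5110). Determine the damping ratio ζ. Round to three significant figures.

ω_n = √5110 = 71.5 rad/s; ζ = 45.9/(2·71.5) = 0.321.

ζ ≈ 0.321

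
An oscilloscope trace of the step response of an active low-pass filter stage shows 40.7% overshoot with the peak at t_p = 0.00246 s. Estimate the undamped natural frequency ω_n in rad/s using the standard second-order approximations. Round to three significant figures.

The overshoot fixes ζ = −ln(OS)/√(π²+ln²(OS)) = 0.275.
From t_p = π/ω_d, ω_d = π/0.00246 = 1280 rad/s, so ω_n = ω_d/√(1−ζ²) = 1330 rad/s.

ω_n ≈ 1330 rad/s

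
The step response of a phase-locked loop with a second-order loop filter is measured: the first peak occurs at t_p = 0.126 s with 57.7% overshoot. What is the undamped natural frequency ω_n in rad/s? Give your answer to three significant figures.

ζ from %OS: ζ = |ln 0.577|/√(π²+ln²0.577) = 0.172.
From t_p = π/ω_d, ω_d = π/0.126 = 24.9 rad/s, so ω_n = ω_d/√(1−ζ²) = 25.3 rad/s.

ω_n ≈ 25.3 rad/s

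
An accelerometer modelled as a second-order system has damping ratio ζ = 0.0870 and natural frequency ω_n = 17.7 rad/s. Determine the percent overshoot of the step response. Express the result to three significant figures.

%OS ≈ 76.0%

For an underdamped second-order system, %OS = 100·exp(−πζ/√(1−ζ²)).
πζ/√(1−ζ²) = π·0.0870/√(1−0.00757) = 0.2744, so %OS = 100·e^(−0.2744) = 76.0%.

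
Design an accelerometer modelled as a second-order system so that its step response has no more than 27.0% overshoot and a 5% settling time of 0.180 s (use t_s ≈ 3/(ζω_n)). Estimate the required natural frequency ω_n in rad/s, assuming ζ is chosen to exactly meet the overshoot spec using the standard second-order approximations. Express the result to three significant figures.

ζ = −ln(OS)/√(π² + (ln OS)²). With OS = 0.270, ln OS = −1.309 and ζ = 1.309/3.404 = 0.385.
From t_s ≈ 3/(ζω_n): ω_n = 3/(ζ·t_s) = 3/(0.385·0.180) = 43.3 rad/s.

ω_n ≈ 43.3 rad/s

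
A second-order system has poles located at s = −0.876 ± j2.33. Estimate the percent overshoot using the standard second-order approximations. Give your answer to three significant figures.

|pole| = ω_n = √(0.876² + 2.33²) = 2.49 rad/s; ζ = cos θ = σ/ω_n = 0.352.
%OS = 100·exp(−πζ/√(1−ζ²)) = 30.7%.

%OS ≈ 30.7%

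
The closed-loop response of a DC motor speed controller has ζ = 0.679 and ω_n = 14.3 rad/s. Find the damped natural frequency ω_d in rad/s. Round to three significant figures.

ω_d ≈ 10.5 rad/s

ω_d = ω_n√(1−ζ²) = 14.3·√0.539 = 10.5 rad/s.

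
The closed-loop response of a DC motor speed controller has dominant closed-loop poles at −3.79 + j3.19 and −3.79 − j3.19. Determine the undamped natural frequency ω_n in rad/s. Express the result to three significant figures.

|pole| = ω_n = √(3.79² + 3.19²) = 4.95 rad/s; ζ = cos θ = σ/ω_n = 0.765.

ω_n ≈ 4.95 rad/s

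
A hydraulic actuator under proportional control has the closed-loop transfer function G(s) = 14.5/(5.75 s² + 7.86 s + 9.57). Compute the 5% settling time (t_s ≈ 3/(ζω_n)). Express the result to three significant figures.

t_s ≈ 4.39 s

Dividing through by 5.75: denominator becomes s² + 1.367 s + 1.664.
So ω_n = √1.664 = 1.29 rad/s and ζ = 1.367/(2·1.29) = 0.530.
t_s ≈ 3/(ζω_n) = 4.39 s.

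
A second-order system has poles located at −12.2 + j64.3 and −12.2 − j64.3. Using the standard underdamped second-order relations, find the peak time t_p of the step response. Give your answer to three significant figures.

t_p ≈ 0.0489 s

t_p = π/ω_d with ω_d = 64.3 (the imaginary part), so t_p = 0.0489 s.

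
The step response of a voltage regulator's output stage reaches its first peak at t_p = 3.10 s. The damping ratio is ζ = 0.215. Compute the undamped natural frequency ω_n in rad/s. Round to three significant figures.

ω_n ≈ 1.04 rad/s

Peak time t_p = π/ω_d, so ω_d = π/t_p = π/3.10 = 1.01 rad/s.
ω_n = ω_d/√(1−ζ²) = 1.01/√0.954 = 1.04 rad/s.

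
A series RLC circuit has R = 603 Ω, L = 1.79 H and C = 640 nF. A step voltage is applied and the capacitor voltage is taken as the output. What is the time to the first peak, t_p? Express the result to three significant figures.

t_p ≈ 0.00342 s

For a series RLC circuit (capacitor voltage as output), ω_n = 1/√(LC) = 1/√(1.79 H · 640 nF) = 934 rad/s.
ζ = (R/2)·√(C/L) = (603/2)·√(640 nF/1.79 H) = 0.180.
ω_d = ω_n√(1−ζ²) = 919 rad/s. t_p = π/ω_d = 0.00342 s.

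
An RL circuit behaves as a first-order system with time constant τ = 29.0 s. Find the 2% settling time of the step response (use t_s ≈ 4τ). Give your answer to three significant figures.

t_s ≈ 116 s

t_s ≈ 4τ = 116 s.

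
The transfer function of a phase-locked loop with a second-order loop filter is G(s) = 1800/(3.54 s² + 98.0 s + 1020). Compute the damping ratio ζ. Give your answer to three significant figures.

Dividing through by 3.54: denominator becomes s² + 27.68 s + 288.1.
So ω_n = √288.1 = 17.0 rad/s and ζ = 27.68/(2·17.0) = 0.815.

ζ ≈ 0.815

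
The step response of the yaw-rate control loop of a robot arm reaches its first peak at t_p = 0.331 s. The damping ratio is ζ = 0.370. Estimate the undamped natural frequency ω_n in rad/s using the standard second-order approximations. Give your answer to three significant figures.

ω_n ≈ 10.2 rad/s

Peak time t_p = π/ω_d, so ω_d = π/t_p = π/0.331 = 9.49 rad/s.
ω_n = ω_d/√(1−ζ²) = 9.49/√0.863 = 10.2 rad/s.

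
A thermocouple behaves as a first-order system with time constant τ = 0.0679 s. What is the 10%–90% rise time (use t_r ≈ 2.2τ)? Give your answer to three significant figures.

t_r ≈ 0.149 s

t_r ≈ 2.2τ = 0.149 s.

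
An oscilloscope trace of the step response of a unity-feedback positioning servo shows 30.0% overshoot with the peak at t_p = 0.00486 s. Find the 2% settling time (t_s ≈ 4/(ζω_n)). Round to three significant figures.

t_s ≈ 0.0161 s

ζ from %OS: ζ = |ln 0.300|/√(π²+ln²0.300) = 0.358.
t_p = π/ω_d ⇒ ω_d = 646 rad/s; then ω_n = ω_d/√(1−ζ²) = 692 rad/s.
t_s ≈ 4/(ζω_n) = 4/(0.358·692) = 0.0161 s.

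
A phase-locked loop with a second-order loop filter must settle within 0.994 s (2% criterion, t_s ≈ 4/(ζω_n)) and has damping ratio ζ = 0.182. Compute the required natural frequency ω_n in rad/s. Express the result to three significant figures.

ω_n ≈ 22.1 rad/s

Rearranging t_s ≈ 4/(ζω_n) gives ω_n = 4/(ζ·t_s) = 4/(0.182 × 0.994) = 22.1 rad/s.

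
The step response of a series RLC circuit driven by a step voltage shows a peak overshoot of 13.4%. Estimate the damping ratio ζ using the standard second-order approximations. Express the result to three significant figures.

Inverting the overshoot relation: ζ = |ln 0.134|/√(π² + ln²0.134) = 0.539.

ζ ≈ 0.539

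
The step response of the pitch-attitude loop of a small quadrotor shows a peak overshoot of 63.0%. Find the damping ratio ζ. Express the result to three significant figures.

ζ ≈ 0.146

ζ = −ln(OS)/√(π² + (ln OS)²). With OS = 0.630, ln OS = −0.4620 and ζ = 0.4620/3.175 = 0.146.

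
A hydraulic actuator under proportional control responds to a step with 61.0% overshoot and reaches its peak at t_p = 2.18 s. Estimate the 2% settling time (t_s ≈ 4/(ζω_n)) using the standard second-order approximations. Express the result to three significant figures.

t_s ≈ 17.6 s

From the overshoot, ζ = −ln(OS)/√(π²+ln²(OS)) = 0.155.
t_p = π/ω_d ⇒ ω_d = 1.44 rad/s; then ω_n = ω_d/√(1−ζ²) = 1.46 rad/s.
t_s ≈ 4/(ζω_n) = 4/(0.155·1.46) = 17.6 s.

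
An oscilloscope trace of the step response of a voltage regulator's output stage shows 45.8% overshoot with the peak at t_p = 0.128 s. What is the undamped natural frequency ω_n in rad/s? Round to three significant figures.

ω_n ≈ 25.3 rad/s

From the overshoot, ζ = −ln(OS)/√(π²+ln²(OS)) = 0.241.
From t_p = π/ω_d, ω_d = π/0.128 = 24.5 rad/s, so ω_n = ω_d/√(1−ζ²) = 25.3 rad/s.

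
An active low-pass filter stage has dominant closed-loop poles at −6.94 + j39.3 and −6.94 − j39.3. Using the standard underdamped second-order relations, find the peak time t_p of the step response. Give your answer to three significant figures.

t_p ≈ 0.0799 s

t_p = π/ω_d with ω_d = 39.3 (the imaginary part), so t_p = 0.0799 s.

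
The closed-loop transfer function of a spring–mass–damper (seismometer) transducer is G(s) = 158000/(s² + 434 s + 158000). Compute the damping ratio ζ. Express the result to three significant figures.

Matching coefficients with s² + 2ζω_n s + ω_n² gives ω_n² = 158000 ⇒ ω_n = 397 rad/s, and ζ = 434/(2ω_n) = 0.546.

ζ ≈ 0.546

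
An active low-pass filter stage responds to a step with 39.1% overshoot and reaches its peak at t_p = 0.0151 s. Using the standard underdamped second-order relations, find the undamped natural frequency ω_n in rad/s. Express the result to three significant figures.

ζ from %OS: ζ = |ln 0.391|/√(π²+ln²0.391) = 0.286.
t_p = π/ω_d ⇒ ω_d = 208 rad/s; then ω_n = ω_d/√(1−ζ²) = 217 rad/s.

ω_n ≈ 217 rad/s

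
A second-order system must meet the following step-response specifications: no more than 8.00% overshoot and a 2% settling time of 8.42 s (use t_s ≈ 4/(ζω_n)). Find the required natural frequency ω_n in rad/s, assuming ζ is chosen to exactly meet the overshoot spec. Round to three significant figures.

ω_n ≈ 0.758 rad/s

From %OS = 100·exp(−πζ/√(1−ζ²)), invert to get ζ = −ln(OS)/√(π² + ln²(OS)) with OS = 0.0800.
−ln 0.0800 = 2.526, so ζ = 2.526/√(π² + 6.379) = 0.627.
Then ω_n = 4/(ζ t_s) = 4/(0.627 × 8.42) = 0.758 rad/s.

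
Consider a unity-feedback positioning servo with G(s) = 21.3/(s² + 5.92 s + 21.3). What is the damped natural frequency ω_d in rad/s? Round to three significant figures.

ω_d ≈ 3.54 rad/s

Matching coefficients with s² + 2ζω_n s + ω_n² gives ω_n² = 21.3 ⇒ ω_n = 4.62 rad/s, and ζ = 5.92/(2ω_n) = 0.641.
ω_d = 4.62·√(1 − 0.641²) = 3.54 rad/s.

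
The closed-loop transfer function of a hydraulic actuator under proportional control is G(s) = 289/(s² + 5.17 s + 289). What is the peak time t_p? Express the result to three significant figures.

Comparing the denominator to s² + 2ζω_n s + ω_n²: ω_n = √289 = 17.0 rad/s, and 2ζω_n = 5.17 so ζ = 5.17/(2·17.0) = 0.152.
The damped frequency ω_d = ω_n√(1−ζ²) = 16.8 rad/s. Then t_p = π/ω_d = 0.187 s.

t_p ≈ 0.187 s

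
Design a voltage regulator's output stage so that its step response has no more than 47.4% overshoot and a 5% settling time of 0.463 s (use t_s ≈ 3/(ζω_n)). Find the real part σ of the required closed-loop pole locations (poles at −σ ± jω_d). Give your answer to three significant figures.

σ ≈ 6.48

The settling-time spec alone fixes σ = ζω_n = 3/t_s = 3/0.463 = 6.48.
(Overshoot then fixes ζ = 0.231 and hence ω_d = σ·√(1−ζ²)/ζ = 27.3 rad/s.)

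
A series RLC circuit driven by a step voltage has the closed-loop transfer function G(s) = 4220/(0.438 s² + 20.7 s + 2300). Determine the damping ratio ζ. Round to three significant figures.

Dividing through by 0.438: denominator becomes s² + 47.26 s + 5251.
So ω_n = √5251 = 72.5 rad/s and ζ = 47.26/(2·72.5) = 0.326.

ζ ≈ 0.326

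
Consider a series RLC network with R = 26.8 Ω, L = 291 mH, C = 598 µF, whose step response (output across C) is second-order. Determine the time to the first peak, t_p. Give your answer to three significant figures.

For a series RLC circuit (capacitor voltage as output), ω_n = 1/√(LC) = 1/√(291 mH · 598 µF) = 75.8 rad/s.
ζ = (R/2)·√(C/L) = (26.8/2)·√(598 µF/291 mH) = 0.607.
The damped frequency ω_d = ω_n√(1−ζ²) = 60.2 rad/s. t_p = π/ω_d = 0.0522 s.

t_p ≈ 0.0522 s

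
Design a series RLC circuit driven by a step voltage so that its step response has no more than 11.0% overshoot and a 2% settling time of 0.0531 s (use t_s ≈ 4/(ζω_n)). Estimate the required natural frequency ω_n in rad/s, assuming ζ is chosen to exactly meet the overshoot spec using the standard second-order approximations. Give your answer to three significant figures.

Inverting the overshoot relation: ζ = |ln 0.110|/√(π² + ln²0.110) = 0.575.
From t_s ≈ 4/(ζω_n): ω_n = 4/(ζ·t_s) = 4/(0.575·0.0531) = 131 rad/s.

ω_n ≈ 131 rad/s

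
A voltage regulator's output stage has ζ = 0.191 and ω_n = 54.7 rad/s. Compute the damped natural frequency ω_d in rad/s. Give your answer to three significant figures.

ω_d = ω_n√(1−ζ²) = 54.7·√0.964 = 53.7 rad/s.

ω_d ≈ 53.7 rad/s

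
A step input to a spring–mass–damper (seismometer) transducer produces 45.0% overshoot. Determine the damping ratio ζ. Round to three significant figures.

ζ ≈ 0.246

Inverting the overshoot relation: ζ = |ln 0.450|/√(π² + ln²0.450) = 0.246.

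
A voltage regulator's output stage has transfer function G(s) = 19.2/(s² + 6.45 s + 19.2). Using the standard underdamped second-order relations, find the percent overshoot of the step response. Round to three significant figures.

Comparing the denominator to s² + 2ζω_n s + ω_n²: ω_n = √19.2 = 4.38 rad/s, and 2ζω_n = 6.45 so ζ = 6.45/(2·4.38) = 0.736.
%OS = 100 e^{−πζ/√(1−ζ²)} with ζ = 0.736 gives 3.29%.

%OS ≈ 3.29%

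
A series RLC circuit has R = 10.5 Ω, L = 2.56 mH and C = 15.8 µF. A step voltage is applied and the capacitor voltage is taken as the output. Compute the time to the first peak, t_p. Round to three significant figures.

t_p ≈ 0.000694 s

For a series RLC circuit (capacitor voltage as output), ω_n = 1/√(LC) = 1/√(2.56 mH · 15.8 µF) = 4970 rad/s.
ζ = (R/2)·√(C/L) = (10.5/2)·√(15.8 µF/2.56 mH) = 0.412.
The damped frequency ω_d = ω_n√(1−ζ²) = 4530 rad/s. t_p = π/ω_d = 0.000694 s.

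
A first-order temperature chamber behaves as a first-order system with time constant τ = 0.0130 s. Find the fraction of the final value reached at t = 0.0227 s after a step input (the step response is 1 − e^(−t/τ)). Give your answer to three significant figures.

y/y_∞ ≈ 0.826

y(t)/y_∞ = 1 − e^(−t/τ) = 1 − e^(−0.0227/0.0130) = 1 − e^(−1.75) = 0.826.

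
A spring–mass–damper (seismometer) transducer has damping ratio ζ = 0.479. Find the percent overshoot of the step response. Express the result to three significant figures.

%OS ≈ 18.0%

For an underdamped second-order system, %OS = 100·exp(−πζ/√(1−ζ²)).
πζ/√(1−ζ²) = π·0.479/√(1−0.229) = 1.714, so %OS = 100·e^(−1.714) = 18.0%.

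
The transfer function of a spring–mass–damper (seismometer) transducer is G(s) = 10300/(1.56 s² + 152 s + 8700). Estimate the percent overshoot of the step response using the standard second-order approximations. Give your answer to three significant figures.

Dividing through by 1.56: denominator becomes s² + 97.44 s + 5577.
So ω_n = √5577 = 74.7 rad/s and ζ = 97.44/(2·74.7) = 0.652.
%OS = 100 e^{−πζ/√(1−ζ²)} with ζ = 0.652 gives 6.69%.

%OS ≈ 6.69%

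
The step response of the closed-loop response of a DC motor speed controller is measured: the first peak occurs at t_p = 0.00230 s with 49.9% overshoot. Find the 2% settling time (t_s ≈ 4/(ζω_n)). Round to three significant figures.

t_s ≈ 0.0132 s

From the overshoot, ζ = −ln(OS)/√(π²+ln²(OS)) = 0.216.
From t_p = π/ω_d, ω_d = π/0.00230 = 1370 rad/s, so ω_n = ω_d/√(1−ζ²) = 1400 rad/s.
t_s ≈ 4/(ζω_n) = 4/(0.216·1400) = 0.0132 s.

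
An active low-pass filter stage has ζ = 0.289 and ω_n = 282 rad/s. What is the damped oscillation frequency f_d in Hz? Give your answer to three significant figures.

ω_d = ω_n√(1−ζ²) = 282·√0.916 = 270 rad/s.
f_d = ω_d/(2π) = 43.0 Hz.

f_d ≈ 43.0 Hz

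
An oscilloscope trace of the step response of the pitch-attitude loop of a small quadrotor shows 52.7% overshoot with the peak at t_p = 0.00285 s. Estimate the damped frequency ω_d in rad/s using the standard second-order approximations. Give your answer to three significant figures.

t_p = π/ω_d, so ω_d = π/0.00285 = 1100 rad/s.

ω_d ≈ 1100 rad/s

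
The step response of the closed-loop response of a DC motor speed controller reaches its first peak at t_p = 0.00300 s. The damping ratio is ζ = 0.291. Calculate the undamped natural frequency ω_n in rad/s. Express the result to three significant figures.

ω_n ≈ 1090 rad/s

Peak time t_p = π/ω_d, so ω_d = π/t_p = π/0.00300 = 1050 rad/s.
ω_n = ω_d/√(1−ζ²) = 1050/√0.915 = 1090 rad/s.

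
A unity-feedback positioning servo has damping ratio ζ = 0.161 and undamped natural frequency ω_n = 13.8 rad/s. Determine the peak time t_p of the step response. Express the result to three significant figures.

t_p ≈ 0.231 s

The damped frequency is ω_d = ω_n√(1−ζ²) = 13.8·√(1−0.0259) = 13.6 rad/s.
Peak time t_p = π/ω_d = π/13.6 = 0.231 s.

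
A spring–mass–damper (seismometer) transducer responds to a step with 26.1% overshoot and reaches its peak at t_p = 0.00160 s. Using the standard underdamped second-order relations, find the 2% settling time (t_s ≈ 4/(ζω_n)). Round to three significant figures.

From the overshoot, ζ = −ln(OS)/√(π²+ln²(OS)) = 0.393.
From t_p = π/ω_d, ω_d = π/0.00160 = 1960 rad/s, so ω_n = ω_d/√(1−ζ²) = 2140 rad/s.
t_s ≈ 4/(ζω_n) = 4/(0.393·2140) = 0.00476 s.

t_s ≈ 0.00476 s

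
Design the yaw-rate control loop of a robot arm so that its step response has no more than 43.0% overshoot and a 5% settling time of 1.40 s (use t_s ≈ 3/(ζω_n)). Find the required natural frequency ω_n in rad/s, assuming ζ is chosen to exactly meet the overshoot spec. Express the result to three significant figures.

ω_n ≈ 8.26 rad/s

Inverting the overshoot relation: ζ = |ln 0.430|/√(π² + ln²0.430) = 0.259.
Then ω_n = 3/(ζ t_s) = 3/(0.259 × 1.40) = 8.26 rad/s.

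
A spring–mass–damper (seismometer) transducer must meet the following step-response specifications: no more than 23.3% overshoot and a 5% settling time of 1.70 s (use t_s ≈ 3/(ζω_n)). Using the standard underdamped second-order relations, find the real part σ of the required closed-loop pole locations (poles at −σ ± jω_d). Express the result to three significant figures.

σ ≈ 1.76

The settling-time spec alone fixes σ = ζω_n = 3/t_s = 3/1.70 = 1.76.
(Overshoot then fixes ζ = 0.421 and hence ω_d = σ·√(1−ζ²)/ζ = 3.81 rad/s.)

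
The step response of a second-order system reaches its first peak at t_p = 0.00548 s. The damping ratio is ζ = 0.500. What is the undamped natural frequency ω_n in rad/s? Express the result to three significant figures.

Peak time t_p = π/ω_d, so ω_d = π/t_p = π/0.00548 = 573 rad/s.
ω_n = ω_d/√(1−ζ²) = 573/√0.750 = 662 rad/s.

ω_n ≈ 662 rad/s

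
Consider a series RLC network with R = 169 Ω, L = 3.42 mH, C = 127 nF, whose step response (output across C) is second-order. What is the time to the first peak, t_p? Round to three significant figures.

t_p ≈ 0.0000764 s

For a series RLC circuit (capacitor voltage as output), ω_n = 1/√(LC) = 1/√(3.42 mH · 127 nF) = 48000 rad/s.
ζ = (R/2)·√(C/L) = (169/2)·√(127 nF/3.42 mH) = 0.515.
ω_d = 48000·√(1 − 0.515²) = 41100 rad/s. t_p = π/ω_d = 0.0000764 s.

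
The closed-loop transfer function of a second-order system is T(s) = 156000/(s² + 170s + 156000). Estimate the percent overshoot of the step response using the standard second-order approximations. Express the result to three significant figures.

Comparing the denominator to s² + 2ζω_n s + ω_n²: ω_n = √156000 = 395 rad/s, and 2ζω_n = 170 so ζ = 170/(2·395) = 0.215.
Overshoot: exp(−π·0.215/√(1−0.215²)) = 0.500, i.e. 50.0%.

%OS ≈ 50.0%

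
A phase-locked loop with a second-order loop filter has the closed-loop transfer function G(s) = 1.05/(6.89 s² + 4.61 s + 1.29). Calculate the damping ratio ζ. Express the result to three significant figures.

ζ ≈ 0.773

Dividing through by 6.89: denominator becomes s² + 0.6691 s + 0.1872.
So ω_n = √0.1872 = 0.433 rad/s and ζ = 0.6691/(2·0.433) = 0.773.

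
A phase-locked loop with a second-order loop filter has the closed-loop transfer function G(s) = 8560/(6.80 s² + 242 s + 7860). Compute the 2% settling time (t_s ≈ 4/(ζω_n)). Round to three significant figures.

Dividing through by 6.80: denominator becomes s² + 35.59 s + 1156.
So ω_n = √1156 = 34.0 rad/s and ζ = 35.59/(2·34.0) = 0.523.
t_s ≈ 4/(ζω_n) = 0.225 s.

t_s ≈ 0.225 s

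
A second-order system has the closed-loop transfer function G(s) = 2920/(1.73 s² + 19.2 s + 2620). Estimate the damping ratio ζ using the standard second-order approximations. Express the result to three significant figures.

ζ ≈ 0.143

Dividing through by 1.73: denominator becomes s² + 11.10 s + 1514.
So ω_n = √1514 = 38.9 rad/s and ζ = 11.10/(2·38.9) = 0.143.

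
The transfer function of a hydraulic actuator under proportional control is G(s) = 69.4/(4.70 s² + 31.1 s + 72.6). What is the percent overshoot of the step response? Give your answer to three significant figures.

Dividing through by 4.70: denominator becomes s² + 6.617 s + 15.45.
So ω_n = √15.45 = 3.93 rad/s and ζ = 6.617/(2·3.93) = 0.842.
Overshoot: exp(−π·0.842/√(1−0.842²)) = 0.00745, i.e. 0.745%.

%OS ≈ 0.745%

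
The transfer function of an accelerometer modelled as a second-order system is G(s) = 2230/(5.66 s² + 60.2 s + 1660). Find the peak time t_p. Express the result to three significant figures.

t_p ≈ 0.193 s

Dividing through by 5.66: denominator becomes s² + 10.64 s + 293.3.
So ω_n = √293.3 = 17.1 rad/s and ζ = 10.64/(2·17.1) = 0.311.
ω_d = 17.1·√(1 − 0.311²) = 16.3 rad/s. t_p = π/ω_d = 0.193 s.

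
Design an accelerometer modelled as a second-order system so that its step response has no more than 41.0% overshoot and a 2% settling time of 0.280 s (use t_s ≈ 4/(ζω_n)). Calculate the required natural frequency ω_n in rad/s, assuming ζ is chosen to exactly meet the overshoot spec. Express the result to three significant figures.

ζ = −ln(OS)/√(π² + (ln OS)²). With OS = 0.410, ln OS = −0.8916 and ζ = 0.8916/3.266 = 0.273.
From t_s ≈ 4/(ζω_n): ω_n = 4/(ζ·t_s) = 4/(0.273·0.280) = 52.3 rad/s.

ω_n ≈ 52.3 rad/s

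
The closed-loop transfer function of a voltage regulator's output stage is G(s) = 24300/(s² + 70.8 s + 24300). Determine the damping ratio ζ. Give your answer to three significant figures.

Matching coefficients with s² + 2ζω_n s + ω_n² gives ω_n² = 24300 ⇒ ω_n = 156 rad/s, and ζ = 70.8/(2ω_n) = 0.227.

ζ ≈ 0.227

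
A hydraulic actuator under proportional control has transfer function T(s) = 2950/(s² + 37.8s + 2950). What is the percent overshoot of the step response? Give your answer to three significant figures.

%OS ≈ 31.2%

Matching coefficients with s² + 2ζω_n s + ω_n² gives ω_n² = 2950 ⇒ ω_n = 54.3 rad/s, and ζ = 37.8/(2ω_n) = 0.348.
%OS = 100·exp(−πζ/√(1−ζ²)) = 31.2%.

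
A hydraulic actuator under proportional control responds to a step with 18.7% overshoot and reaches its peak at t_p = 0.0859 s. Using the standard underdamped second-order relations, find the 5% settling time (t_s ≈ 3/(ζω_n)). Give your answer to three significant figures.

t_s ≈ 0.154 s

ζ from %OS: ζ = |ln 0.187|/√(π²+ln²0.187) = 0.471.
From t_p = π/ω_d, ω_d = π/0.0859 = 36.6 rad/s, so ω_n = ω_d/√(1−ζ²) = 41.5 rad/s.
t_s ≈ 3/(ζω_n) = 3/(0.471·41.5) = 0.154 s.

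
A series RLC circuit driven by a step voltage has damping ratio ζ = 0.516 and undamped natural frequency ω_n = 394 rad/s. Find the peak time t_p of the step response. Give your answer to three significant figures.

t_p ≈ 0.00931 s

The damped frequency is ω_d = ω_n√(1−ζ²) = 394·√(1−0.266) = 337 rad/s.
Peak time t_p = π/ω_d = π/337 = 0.00931 s.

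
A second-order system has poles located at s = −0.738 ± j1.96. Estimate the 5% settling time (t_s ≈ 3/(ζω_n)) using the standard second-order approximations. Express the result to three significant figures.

t_s ≈ 4.07 s

For poles at −σ ± jω_d, ζω_n = σ = 0.738, so t_s ≈ 3/σ = 4.07 s.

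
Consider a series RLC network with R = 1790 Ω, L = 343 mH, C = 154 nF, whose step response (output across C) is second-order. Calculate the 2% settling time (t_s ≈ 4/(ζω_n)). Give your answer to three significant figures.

For a series RLC circuit (capacitor voltage as output), ω_n = 1/√(LC) = 1/√(343 mH · 154 nF) = 4350 rad/s.
ζ = (R/2)·√(C/L) = (1790/2)·√(154 nF/343 mH) = 0.600.
t_s ≈ 4/(ζω_n) = 0.00153 s.

t_s ≈ 0.00153 s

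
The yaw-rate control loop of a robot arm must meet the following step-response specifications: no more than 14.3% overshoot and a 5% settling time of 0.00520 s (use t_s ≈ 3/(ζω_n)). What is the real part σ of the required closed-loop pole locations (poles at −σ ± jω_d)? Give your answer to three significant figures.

σ ≈ 577

The settling-time spec alone fixes σ = ζω_n = 3/t_s = 3/0.00520 = 577.
(Overshoot then fixes ζ = 0.526 and hence ω_d = σ·√(1−ζ²)/ζ = 932 rad/s.)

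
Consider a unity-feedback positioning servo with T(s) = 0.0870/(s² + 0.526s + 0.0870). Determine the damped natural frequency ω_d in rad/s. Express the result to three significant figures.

Comparing the denominator to s² + 2ζω_n s + ω_n²: ω_n = √0.0870 = 0.295 rad/s, and 2ζω_n = 0.526 so ζ = 0.526/(2·0.295) = 0.892.
ω_d = 0.295·√(1 − 0.892²) = 0.134 rad/s.

ω_d ≈ 0.134 rad/s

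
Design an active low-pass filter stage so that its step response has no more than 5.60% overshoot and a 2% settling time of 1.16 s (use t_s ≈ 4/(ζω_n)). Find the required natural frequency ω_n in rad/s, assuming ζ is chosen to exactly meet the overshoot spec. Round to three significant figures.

ω_n ≈ 5.10 rad/s

Inverting the overshoot relation: ζ = |ln 0.0560|/√(π² + ln²0.0560) = 0.676.
From t_s ≈ 4/(ζω_n): ω_n = 4/(ζ·t_s) = 4/(0.676·1.16) = 5.10 rad/s.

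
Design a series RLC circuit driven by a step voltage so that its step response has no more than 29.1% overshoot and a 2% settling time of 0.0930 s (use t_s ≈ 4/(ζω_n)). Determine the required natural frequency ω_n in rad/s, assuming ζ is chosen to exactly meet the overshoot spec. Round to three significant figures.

ω_n ≈ 118 rad/s

ζ = −ln(OS)/√(π² + (ln OS)²). With OS = 0.291, ln OS = −1.234 and ζ = 1.234/3.375 = 0.366.
Then ω_n = 4/(ζ t_s) = 4/(0.366 × 0.0930) = 118 rad/s.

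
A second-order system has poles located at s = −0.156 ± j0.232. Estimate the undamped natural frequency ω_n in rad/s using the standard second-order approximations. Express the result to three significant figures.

ω_n ≈ 0.280 rad/s

|pole| = ω_n = √(0.156² + 0.232²) = 0.280 rad/s; ζ = cos θ = σ/ω_n = 0.558.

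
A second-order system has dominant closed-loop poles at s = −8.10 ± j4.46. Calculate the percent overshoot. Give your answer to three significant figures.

With σ = 8.10, ω_d = 4.46: ω_n = √(σ²+ω_d²) = 9.25 rad/s, ζ = σ/ω_n = 0.876.
%OS = 100·exp(−πζ/√(1−ζ²)) = 0.333%.

%OS ≈ 0.333%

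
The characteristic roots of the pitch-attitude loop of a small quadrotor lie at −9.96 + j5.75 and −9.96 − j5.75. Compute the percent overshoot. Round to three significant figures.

With σ = 9.96, ω_d = 5.75: ω_n = √(σ²+ω_d²) = 11.5 rad/s, ζ = σ/ω_n = 0.866.
Overshoot: exp(−π·0.866/√(1−0.866²)) = 0.00433, i.e. 0.433%.

%OS ≈ 0.433%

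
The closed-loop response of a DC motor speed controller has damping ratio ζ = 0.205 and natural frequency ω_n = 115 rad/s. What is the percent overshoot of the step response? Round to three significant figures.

For an underdamped second-order system, %OS = 100·exp(−πζ/√(1−ζ²)).
πζ/√(1−ζ²) = π·0.205/√(1−0.0420) = 0.6580, so %OS = 100·e^(−0.6580) = 51.8%.

%OS ≈ 51.8%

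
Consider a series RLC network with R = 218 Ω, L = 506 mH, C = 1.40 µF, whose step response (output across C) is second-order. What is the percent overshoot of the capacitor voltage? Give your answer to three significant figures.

%OS ≈ 56.0%

For a series RLC circuit (capacitor voltage as output), ω_n = 1/√(LC) = 1/√(506 mH · 1.40 µF) = 1190 rad/s.
ζ = (R/2)·√(C/L) = (218/2)·√(1.40 µF/506 mH) = 0.181.
Overshoot: exp(−π·0.181/√(1−0.181²)) = 0.560, i.e. 56.0%.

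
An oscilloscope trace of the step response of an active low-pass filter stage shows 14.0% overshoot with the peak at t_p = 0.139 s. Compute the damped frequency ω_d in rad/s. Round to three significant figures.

t_p = π/ω_d, so ω_d = π/0.139 = 22.6 rad/s.

ω_d ≈ 22.6 rad/s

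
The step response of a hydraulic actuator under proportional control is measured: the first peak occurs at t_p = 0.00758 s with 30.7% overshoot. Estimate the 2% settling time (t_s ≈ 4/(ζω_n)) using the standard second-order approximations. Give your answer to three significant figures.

t_s ≈ 0.0257 s

The overshoot fixes ζ = −ln(OS)/√(π²+ln²(OS)) = 0.352.
From t_p = π/ω_d, ω_d = π/0.00758 = 414 rad/s, so ω_n = ω_d/√(1−ζ²) = 443 rad/s.
t_s ≈ 4/(ζω_n) = 4/(0.352·443) = 0.0257 s.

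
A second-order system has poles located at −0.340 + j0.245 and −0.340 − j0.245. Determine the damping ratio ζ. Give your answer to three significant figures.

ζ ≈ 0.811

|pole| = ω_n = √(0.340² + 0.245²) = 0.419 rad/s; ζ = cos θ = σ/ω_n = 0.811.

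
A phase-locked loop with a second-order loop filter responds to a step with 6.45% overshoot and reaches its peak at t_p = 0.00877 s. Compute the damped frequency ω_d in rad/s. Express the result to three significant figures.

t_p = π/ω_d, so ω_d = π/0.00877 = 358 rad/s.

ω_d ≈ 358 rad/s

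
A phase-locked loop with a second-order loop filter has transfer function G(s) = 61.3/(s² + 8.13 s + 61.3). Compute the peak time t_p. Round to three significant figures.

Matching coefficients with s² + 2ζω_n s + ω_n² gives ω_n² = 61.3 ⇒ ω_n = 7.83 rad/s, and ζ = 8.13/(2ω_n) = 0.519.
ω_d = ω_n√(1−ζ²) = 6.69 rad/s. Then t_p = π/ω_d = 0.469 s.

t_p ≈ 0.469 s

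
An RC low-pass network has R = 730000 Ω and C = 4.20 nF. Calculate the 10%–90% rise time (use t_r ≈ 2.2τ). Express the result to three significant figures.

τ = RC = 730000 × 4.20 nF = 0.00307 s.
t_r ≈ 2.2τ = 0.00675 s.

t_r ≈ 0.00675 s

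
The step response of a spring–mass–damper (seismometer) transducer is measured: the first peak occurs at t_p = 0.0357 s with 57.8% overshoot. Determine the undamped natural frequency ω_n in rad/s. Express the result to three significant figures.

ω_n ≈ 89.3 rad/s

The overshoot fixes ζ = −ln(OS)/√(π²+ln²(OS)) = 0.172.
t_p = π/ω_d ⇒ ω_d = 88.0 rad/s; then ω_n = ω_d/√(1−ζ²) = 89.3 rad/s.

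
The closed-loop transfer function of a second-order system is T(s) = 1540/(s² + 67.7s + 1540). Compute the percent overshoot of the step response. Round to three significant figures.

%OS ≈ 0.472%

Comparing the denominator to s² + 2ζω_n s + ω_n²: ω_n = √1540 = 39.2 rad/s, and 2ζω_n = 67.7 so ζ = 67.7/(2·39.2) = 0.863.
Overshoot: exp(−π·0.863/√(1−0.863²)) = 0.00472, i.e. 0.472%.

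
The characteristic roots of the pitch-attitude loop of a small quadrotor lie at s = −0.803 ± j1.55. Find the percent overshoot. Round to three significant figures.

%OS ≈ 19.6%

|pole| = ω_n = √(0.803² + 1.55²) = 1.75 rad/s; ζ = cos θ = σ/ω_n = 0.460.
Overshoot: exp(−π·0.460/√(1−0.460²)) = 0.196, i.e. 19.6%.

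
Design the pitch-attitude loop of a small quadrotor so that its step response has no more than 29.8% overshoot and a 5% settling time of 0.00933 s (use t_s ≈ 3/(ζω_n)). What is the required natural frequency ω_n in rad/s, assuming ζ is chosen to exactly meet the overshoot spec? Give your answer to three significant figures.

ω_n ≈ 894 rad/s

Inverting the overshoot relation: ζ = |ln 0.298|/√(π² + ln²0.298) = 0.360.
From t_s ≈ 3/(ζω_n): ω_n = 3/(ζ·t_s) = 3/(0.360·0.00933) = 894 rad/s.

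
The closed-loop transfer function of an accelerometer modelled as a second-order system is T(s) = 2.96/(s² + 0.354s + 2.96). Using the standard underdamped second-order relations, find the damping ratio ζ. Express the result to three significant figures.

Matching coefficients with s² + 2ζω_n s + ω_n² gives ω_n² = 2.96 ⇒ ω_n = 1.72 rad/s, and ζ = 0.354/(2ω_n) = 0.103.

ζ ≈ 0.103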